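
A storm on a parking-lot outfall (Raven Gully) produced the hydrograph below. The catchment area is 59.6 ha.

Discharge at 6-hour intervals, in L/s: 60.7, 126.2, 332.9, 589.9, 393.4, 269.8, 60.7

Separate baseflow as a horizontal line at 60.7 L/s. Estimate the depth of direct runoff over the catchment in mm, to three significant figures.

Direct runoff: 0.0, 65.5, 272.2, 529.2, 332.7, 209.1, 0.0 L/s; ΣQ_DR = 1409 L/s.
V = ΣQ_DR · Δt = 1409 × 21600 s = 3.043 × 10^7 L.
Over A = 59.6 ha, depth = V / A = 51.1 mm.

d ≈ 51.1 mm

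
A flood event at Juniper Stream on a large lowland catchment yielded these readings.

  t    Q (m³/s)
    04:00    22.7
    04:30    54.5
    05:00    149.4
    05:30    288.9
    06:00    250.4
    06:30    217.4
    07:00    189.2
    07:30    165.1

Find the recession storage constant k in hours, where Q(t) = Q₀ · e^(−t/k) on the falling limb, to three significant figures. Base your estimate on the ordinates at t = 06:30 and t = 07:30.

k ≈ 3.63 h

On the falling limb, Q drops from 217.4 to 165.1 m³/s between t = 06:30 and t = 07:30 (Δt = 1 h).
k = −Δt / ln(Q₂/Q₁) = −1 / ln(165.1/217.4) = 3.63 h.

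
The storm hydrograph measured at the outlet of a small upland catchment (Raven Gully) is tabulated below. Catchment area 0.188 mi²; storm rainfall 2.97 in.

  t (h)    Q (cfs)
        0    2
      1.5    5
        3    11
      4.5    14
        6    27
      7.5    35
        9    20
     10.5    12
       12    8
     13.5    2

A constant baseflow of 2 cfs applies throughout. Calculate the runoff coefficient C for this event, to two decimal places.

ΣQ_DR = 116.0 cfs; V = ΣQ_DR·Δt = 6.264 × 10^5 ft³.
Runoff depth d = V / A = 1.434 in.
C = d / P = 1.434 / 2.97 = 0.48.

C ≈ 0.48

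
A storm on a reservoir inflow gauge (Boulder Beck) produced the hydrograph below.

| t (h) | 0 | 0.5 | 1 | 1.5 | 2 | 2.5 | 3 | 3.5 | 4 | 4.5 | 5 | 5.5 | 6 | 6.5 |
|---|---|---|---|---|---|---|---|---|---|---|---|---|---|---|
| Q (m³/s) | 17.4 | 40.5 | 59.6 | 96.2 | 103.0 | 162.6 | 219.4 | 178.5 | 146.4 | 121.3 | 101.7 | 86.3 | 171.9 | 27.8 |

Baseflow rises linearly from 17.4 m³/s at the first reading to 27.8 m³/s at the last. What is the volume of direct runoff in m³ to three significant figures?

Direct-runoff ordinates (Q − Q_b): 0.00, 22.30, 40.60, 76.40, 82.40, 141.20, 197.20, 155.50, 122.60, 96.70, 76.30, 60.10, 144.90, 0.00 m³/s.
ΣQ_DR = 1216 m³/s.
With Δt = 0.5 h = 1800 s, V = ΣQ_DR · Δt = 1216 × 1800 = 2.19 × 10^6 m³.

V ≈ 2.19 × 10^6 m³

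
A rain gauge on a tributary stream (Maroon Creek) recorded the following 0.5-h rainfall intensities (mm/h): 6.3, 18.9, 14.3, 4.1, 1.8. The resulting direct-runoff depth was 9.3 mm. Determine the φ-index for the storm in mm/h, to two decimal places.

Only the 2 blocks with intensity above φ contribute runoff: 18.9, 14.3 mm/h.
Σ(I−φ)·Δt = d  ⇒  (18.9+14.3 − 2φ)·0.5 = 9.3
φ = (33.20 − 9.3/0.5) / 2 = 7.30 mm/h.

φ ≈ 7.30 mm/h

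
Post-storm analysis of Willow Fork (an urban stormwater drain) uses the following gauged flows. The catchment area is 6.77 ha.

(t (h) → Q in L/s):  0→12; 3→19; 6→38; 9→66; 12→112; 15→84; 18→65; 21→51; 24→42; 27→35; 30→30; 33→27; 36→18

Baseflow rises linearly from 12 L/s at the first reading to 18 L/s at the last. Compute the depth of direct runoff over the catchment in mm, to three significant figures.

Direct runoff: 0.00, 6.50, 25.00, 52.50, 98.00, 69.50, 50.00, 35.50, 26.00, 18.50, 13.00, 9.50, 0.00 L/s; ΣQ_DR = 404.0 L/s.
V = ΣQ_DR · Δt = 404.0 × 10800 s = 4.363 × 10^6 L.
Over A = 6.77 ha, depth = V / A = 64.4 mm.

d ≈ 64.4 mm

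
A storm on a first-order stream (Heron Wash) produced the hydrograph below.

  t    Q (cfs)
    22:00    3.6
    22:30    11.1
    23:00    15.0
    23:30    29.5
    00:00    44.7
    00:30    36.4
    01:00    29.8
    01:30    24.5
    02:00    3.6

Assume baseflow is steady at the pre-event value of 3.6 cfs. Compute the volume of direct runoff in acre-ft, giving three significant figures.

Direct-runoff ordinates (Q − Q_b): 0.0, 7.5, 11.4, 25.9, 41.1, 32.8, 26.2, 20.9, 0.0 cfs.
ΣQ_DR = 165.8 cfs.
With Δt = 0.5 h = 1800 s, V = ΣQ_DR · Δt = 165.8 × 1800 = 2.98 × 10^5 ft³ = 6.85 acre-ft.

V ≈ 6.85 acre-ft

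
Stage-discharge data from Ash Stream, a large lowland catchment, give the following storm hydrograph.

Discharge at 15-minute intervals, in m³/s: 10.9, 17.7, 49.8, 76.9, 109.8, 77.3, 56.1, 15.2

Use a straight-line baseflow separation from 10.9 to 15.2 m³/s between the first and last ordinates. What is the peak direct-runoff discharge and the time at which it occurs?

Subtracting baseflow gives direct-runoff ordinates: 0.00, 6.19, 37.67, 64.16, 96.44, 63.33, 41.51, 0.00 m³/s.
The maximum is 96.44 m³/s, occurring at the reading for t = 1 h.

Q_p = 96.44 m³/s at t = 1 h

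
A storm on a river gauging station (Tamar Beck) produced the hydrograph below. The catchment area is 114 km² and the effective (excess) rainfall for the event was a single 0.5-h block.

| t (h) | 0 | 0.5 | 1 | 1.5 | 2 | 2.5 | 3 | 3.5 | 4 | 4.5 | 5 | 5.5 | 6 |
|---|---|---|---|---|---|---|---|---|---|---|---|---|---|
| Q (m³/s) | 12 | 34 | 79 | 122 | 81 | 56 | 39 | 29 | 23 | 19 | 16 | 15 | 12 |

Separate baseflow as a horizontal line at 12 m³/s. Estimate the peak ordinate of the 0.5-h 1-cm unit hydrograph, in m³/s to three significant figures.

U_p ≈ 183 m³/s

Direct runoff: 0.0, 22.0, 67.0, 110.0, 69.0, 44.0, 27.0, 17.0, 11.0, 7.0, 4.0, 3.0, 0.0 m³/s; ΣQ_DR = 381.0 m³/s, peak = 110.0 m³/s.
Runoff depth d = ΣQ_DR·Δt / A = 381.0 × 1800 / (114 km²) = 6.016 mm.
The 1-cm UH is the DRH scaled by (10 mm)/d, so U_p = 110.0 × 10/6.016 = 183 m³/s.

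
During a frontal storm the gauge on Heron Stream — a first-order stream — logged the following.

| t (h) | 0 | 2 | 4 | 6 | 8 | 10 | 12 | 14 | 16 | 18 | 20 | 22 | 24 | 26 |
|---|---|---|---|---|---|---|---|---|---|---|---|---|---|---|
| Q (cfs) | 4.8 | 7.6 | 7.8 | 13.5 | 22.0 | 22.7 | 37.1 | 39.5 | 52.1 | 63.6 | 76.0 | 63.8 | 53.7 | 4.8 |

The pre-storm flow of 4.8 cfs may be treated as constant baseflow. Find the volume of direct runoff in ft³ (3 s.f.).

V ≈ 2.89 × 10^6 ft³

Direct-runoff ordinates (Q − Q_b): 0.0, 2.8, 3.0, 8.7, 17.2, 17.9, 32.3, 34.7, 47.3, 58.8, 71.2, 59.0, 48.9, 0.0 cfs.
ΣQ_DR = 401.8 cfs.
With Δt = 2 h = 7200 s, V = ΣQ_DR · Δt = 401.8 × 7200 = 2.89 × 10^6 ft³.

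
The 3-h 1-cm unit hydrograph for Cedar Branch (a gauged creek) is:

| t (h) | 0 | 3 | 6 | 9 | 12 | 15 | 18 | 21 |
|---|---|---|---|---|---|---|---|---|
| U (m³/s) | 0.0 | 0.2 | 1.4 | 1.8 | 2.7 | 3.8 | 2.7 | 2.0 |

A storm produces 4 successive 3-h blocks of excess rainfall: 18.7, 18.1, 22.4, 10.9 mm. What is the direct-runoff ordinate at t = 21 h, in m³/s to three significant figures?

Q ≈ 20.1 m³/s

By discrete convolution, Q_j = Σ (P_i / 10 mm) · U_{j−i}.
At t = 21 h (j=7): Q = (18.7/10)·2.0 + (18.1/10)·2.7 + (22.4/10)·3.8 + (10.9/10)·2.7 = 20.1 m³/s.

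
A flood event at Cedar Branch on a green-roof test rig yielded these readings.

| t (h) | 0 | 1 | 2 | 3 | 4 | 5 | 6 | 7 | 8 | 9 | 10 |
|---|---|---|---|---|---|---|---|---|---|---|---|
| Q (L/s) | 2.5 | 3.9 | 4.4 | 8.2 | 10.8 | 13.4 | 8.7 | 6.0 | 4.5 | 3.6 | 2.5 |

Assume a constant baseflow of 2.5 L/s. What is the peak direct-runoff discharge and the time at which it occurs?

Q_p = 10.9 L/s at t = 5 h

Subtracting baseflow gives direct-runoff ordinates: 0.0, 1.4, 1.9, 5.7, 8.3, 10.9, 6.2, 3.5, 2.0, 1.1, 0.0 L/s.
The maximum is 10.9 L/s, occurring at the reading for t = 5 h.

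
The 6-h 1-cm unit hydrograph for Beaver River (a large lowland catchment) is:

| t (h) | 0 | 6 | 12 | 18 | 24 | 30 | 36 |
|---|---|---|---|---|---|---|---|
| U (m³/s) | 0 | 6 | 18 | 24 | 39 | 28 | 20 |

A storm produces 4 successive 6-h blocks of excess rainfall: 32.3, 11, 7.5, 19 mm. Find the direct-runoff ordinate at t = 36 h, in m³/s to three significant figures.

By discrete convolution, Q_j = Σ (P_i / 10 mm) · U_{j−i}.
At t = 36 h (j=6): Q = (32.3/10)·20 + (11/10)·28 + (7.5/10)·39 + (19/10)·24 = 170 m³/s.

Q ≈ 170 m³/s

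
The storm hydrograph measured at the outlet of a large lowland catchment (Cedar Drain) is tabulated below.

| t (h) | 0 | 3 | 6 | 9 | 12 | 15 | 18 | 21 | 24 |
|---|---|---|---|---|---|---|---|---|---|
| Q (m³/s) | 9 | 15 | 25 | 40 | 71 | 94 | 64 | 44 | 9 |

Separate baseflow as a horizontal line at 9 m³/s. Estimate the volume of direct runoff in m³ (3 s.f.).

V ≈ 3.13 × 10^6 m³

Direct-runoff ordinates (Q − Q_b): 0.0, 6.0, 16.0, 31.0, 62.0, 85.0, 55.0, 35.0, 0.0 m³/s.
ΣQ_DR = 290.0 m³/s.
With Δt = 3 h = 10800 s, V = ΣQ_DR · Δt = 290.0 × 10800 = 3.13 × 10^6 m³.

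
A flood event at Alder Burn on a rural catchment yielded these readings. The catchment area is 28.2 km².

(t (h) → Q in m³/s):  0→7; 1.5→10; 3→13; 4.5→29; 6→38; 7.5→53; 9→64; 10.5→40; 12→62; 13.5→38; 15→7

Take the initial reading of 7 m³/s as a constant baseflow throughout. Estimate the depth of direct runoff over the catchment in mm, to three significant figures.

d ≈ 54.4 mm

Direct runoff: 0.0, 3.0, 6.0, 22.0, 31.0, 46.0, 57.0, 33.0, 55.0, 31.0, 0.0 m³/s; ΣQ_DR = 284.0 m³/s.
V = ΣQ_DR · Δt = 284.0 × 5400 s = 1.534 × 10^6 m³.
Over A = 28.2 km², depth = V / A = 54.4 mm.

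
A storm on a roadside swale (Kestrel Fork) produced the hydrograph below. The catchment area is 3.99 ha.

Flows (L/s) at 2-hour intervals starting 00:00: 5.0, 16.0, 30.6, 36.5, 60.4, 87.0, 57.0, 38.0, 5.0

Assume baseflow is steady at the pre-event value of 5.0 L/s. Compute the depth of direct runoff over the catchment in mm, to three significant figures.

Direct runoff: 0.0, 11.0, 25.6, 31.5, 55.4, 82.0, 52.0, 33.0, 0.0 L/s; ΣQ_DR = 290.5 L/s.
V = ΣQ_DR · Δt = 290.5 × 7200 s = 2.092 × 10^6 L.
Over A = 3.99 ha, depth = V / A = 52.4 mm.

d ≈ 52.4 mm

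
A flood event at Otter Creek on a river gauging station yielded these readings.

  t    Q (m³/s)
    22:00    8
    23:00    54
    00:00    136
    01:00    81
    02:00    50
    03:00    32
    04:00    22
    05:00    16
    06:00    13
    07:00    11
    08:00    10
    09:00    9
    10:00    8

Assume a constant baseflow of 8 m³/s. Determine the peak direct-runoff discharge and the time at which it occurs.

Subtracting baseflow gives direct-runoff ordinates: 0.0, 46.0, 128.0, 73.0, 42.0, 24.0, 14.0, 8.0, 5.0, 3.0, 2.0, 1.0, 0.0 m³/s.
The maximum is 128.0 m³/s, occurring at the reading for t = 00:00.

Q_p = 128.0 m³/s at t = 00:00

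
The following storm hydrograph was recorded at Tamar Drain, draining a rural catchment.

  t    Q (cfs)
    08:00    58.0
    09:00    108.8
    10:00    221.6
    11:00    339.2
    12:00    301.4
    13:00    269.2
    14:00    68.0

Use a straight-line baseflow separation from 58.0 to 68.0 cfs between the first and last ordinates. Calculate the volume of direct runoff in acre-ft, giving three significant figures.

Direct-runoff ordinates (Q − Q_b): 0.00, 49.13, 160.27, 276.20, 236.73, 202.87, 0.00 cfs.
ΣQ_DR = 925.2 cfs.
With Δt = 1 h = 3600 s, V = ΣQ_DR · Δt = 925.2 × 3600 = 3.33 × 10^6 ft³ = 76.5 acre-ft.

V ≈ 76.5 acre-ft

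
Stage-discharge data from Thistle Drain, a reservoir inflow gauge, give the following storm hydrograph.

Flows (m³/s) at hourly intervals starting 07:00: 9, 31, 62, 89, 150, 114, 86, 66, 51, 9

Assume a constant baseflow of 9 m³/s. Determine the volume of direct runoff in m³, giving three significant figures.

Direct-runoff ordinates (Q − Q_b): 0.0, 22.0, 53.0, 80.0, 141.0, 105.0, 77.0, 57.0, 42.0, 0.0 m³/s.
ΣQ_DR = 577.0 m³/s.
With Δt = 1 h = 3600 s, V = ΣQ_DR · Δt = 577.0 × 3600 = 2.08 × 10^6 m³.

V ≈ 2.08 × 10^6 m³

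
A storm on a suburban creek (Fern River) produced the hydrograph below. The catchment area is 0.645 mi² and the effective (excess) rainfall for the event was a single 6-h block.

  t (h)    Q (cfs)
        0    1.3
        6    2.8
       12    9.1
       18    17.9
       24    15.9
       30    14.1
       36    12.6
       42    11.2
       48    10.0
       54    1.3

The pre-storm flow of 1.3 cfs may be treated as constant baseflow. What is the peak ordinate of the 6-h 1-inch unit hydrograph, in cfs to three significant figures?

U_p ≈ 13.8 cfs

Direct runoff: 0.0, 1.5, 7.8, 16.6, 14.6, 12.8, 11.3, 9.9, 8.7, 0.0 cfs; ΣQ_DR = 83.20 cfs, peak = 16.6 cfs.
Runoff depth d = ΣQ_DR·Δt / A = 83.20 × 21600 / (0.645 mi²) = 1.199 in.
The 1-inch UH is the DRH scaled by (1 in)/d, so U_p = 16.6 × 1/1.199 = 13.8 cfs.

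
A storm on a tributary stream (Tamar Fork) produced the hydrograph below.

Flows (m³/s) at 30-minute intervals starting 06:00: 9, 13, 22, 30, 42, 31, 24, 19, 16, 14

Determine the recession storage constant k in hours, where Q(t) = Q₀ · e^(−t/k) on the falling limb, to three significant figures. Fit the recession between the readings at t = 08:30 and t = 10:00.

k ≈ 2.27 h

On the falling limb, Q drops from 31 to 16 m³/s between t = 08:30 and t = 10:00 (Δt = 1.5 h).
k = −Δt / ln(Q₂/Q₁) = −1.5 / ln(16/31) = 2.27 h.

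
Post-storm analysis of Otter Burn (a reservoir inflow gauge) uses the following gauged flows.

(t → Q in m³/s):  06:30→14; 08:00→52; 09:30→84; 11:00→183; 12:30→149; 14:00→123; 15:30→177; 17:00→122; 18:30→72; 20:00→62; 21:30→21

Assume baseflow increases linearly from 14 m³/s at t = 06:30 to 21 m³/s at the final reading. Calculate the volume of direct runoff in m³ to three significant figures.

V ≈ 4.68 × 10^6 m³

Direct-runoff ordinates (Q − Q_b): 0.00, 37.30, 68.60, 166.90, 132.20, 105.50, 158.80, 103.10, 52.40, 41.70, 0.00 m³/s.
ΣQ_DR = 866.5 m³/s.
With Δt = 1.5 h = 5400 s, V = ΣQ_DR · Δt = 866.5 × 5400 = 4.68 × 10^6 m³.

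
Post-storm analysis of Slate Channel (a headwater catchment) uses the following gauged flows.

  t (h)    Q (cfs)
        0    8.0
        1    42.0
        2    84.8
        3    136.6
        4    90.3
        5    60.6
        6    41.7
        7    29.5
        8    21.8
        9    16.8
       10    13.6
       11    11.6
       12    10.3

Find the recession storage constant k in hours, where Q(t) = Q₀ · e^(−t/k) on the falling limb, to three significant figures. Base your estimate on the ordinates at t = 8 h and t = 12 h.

On the falling limb, Q drops from 21.8 to 10.3 cfs between t = 8 h and t = 12 h (Δt = 4 h).
k = −Δt / ln(Q₂/Q₁) = −4 / ln(10.3/21.8) = 5.33 h.

k ≈ 5.33 h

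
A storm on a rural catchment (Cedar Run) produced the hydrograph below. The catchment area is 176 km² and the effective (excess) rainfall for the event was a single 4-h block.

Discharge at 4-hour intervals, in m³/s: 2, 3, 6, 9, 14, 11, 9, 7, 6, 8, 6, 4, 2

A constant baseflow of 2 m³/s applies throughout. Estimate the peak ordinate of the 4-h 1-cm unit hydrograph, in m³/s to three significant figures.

U_p ≈ 24.0 m³/s

Direct runoff: 0.0, 1.0, 4.0, 7.0, 12.0, 9.0, 7.0, 5.0, 4.0, 6.0, 4.0, 2.0, 0.0 m³/s; ΣQ_DR = 61.00 m³/s, peak = 12.0 m³/s.
Runoff depth d = ΣQ_DR·Δt / A = 61.00 × 14400 / (176 km²) = 4.991 mm.
The 1-cm UH is the DRH scaled by (10 mm)/d, so U_p = 12.0 × 10/4.991 = 24.0 m³/s.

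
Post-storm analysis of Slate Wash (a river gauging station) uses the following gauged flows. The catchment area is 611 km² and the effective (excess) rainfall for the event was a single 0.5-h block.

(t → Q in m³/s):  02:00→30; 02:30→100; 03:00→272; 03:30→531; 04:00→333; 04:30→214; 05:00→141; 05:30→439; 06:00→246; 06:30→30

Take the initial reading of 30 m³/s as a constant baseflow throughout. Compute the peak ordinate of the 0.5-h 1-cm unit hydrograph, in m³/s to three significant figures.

Direct runoff: 0.0, 70.0, 242.0, 501.0, 303.0, 184.0, 111.0, 409.0, 216.0, 0.0 m³/s; ΣQ_DR = 2036 m³/s, peak = 501.0 m³/s.
Runoff depth d = ΣQ_DR·Δt / A = 2036 × 1800 / (611 km²) = 5.998 mm.
The 1-cm UH is the DRH scaled by (10 mm)/d, so U_p = 501.0 × 10/5.998 = 835 m³/s.

U_p ≈ 835 m³/s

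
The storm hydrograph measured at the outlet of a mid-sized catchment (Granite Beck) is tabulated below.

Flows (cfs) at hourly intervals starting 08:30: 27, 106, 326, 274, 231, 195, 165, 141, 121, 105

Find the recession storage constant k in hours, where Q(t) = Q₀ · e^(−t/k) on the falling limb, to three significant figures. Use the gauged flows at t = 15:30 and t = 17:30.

On the falling limb, Q drops from 141 to 105 cfs between t = 15:30 and t = 17:30 (Δt = 2 h).
k = −Δt / ln(Q₂/Q₁) = −2 / ln(105/141) = 6.78 h.

k ≈ 6.78 h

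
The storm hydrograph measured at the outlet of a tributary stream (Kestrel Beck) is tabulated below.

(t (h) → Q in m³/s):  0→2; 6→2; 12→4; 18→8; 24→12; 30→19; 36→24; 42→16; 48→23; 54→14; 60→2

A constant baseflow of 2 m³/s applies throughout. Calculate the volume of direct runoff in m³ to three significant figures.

Direct-runoff ordinates (Q − Q_b): 0.0, 0.0, 2.0, 6.0, 10.0, 17.0, 22.0, 14.0, 21.0, 12.0, 0.0 m³/s.
ΣQ_DR = 104.0 m³/s.
With Δt = 6 h = 21600 s, V = ΣQ_DR · Δt = 104.0 × 21600 = 2.25 × 10^6 m³.

V ≈ 2.25 × 10^6 m³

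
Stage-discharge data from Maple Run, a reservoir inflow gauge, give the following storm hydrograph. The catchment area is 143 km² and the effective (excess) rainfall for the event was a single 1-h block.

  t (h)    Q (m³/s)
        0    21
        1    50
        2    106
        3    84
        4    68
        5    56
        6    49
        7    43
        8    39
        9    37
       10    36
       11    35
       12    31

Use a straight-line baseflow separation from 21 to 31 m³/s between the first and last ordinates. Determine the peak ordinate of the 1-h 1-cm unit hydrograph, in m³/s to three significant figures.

U_p ≈ 104 m³/s

Direct runoff: 0.00, 28.17, 83.33, 60.50, 43.67, 30.83, 23.00, 16.17, 11.33, 8.50, 6.67, 4.83, 0.00 m³/s; ΣQ_DR = 317.0 m³/s, peak = 83.33 m³/s.
Runoff depth d = ΣQ_DR·Δt / A = 317.0 × 3600 / (143 km²) = 7.980 mm.
The 1-cm UH is the DRH scaled by (10 mm)/d, so U_p = 83.33 × 10/7.980 = 104 m³/s.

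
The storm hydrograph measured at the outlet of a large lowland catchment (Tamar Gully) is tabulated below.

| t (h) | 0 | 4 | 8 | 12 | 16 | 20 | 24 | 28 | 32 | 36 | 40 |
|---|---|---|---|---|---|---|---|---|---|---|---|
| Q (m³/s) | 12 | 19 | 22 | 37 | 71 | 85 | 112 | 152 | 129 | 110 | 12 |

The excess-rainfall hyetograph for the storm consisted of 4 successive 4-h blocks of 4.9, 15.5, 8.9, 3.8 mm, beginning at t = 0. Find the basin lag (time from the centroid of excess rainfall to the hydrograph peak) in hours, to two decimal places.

t_L ≈ 20.60 h

Centroid of excess rainfall: t_c = Σ P_i·t̄_i / ΣP_i = 7.4018 h (block centres at 2, 6, 10, 14 h).
Hydrograph peak occurs at t = 28 h, so basin lag t_L = 28 − 7.4018 = 20.60 h.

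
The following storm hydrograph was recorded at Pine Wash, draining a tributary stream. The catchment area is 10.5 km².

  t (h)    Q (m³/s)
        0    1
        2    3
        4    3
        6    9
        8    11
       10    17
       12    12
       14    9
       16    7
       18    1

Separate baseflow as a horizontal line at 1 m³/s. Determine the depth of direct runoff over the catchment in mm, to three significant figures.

Direct runoff: 0.0, 2.0, 2.0, 8.0, 10.0, 16.0, 11.0, 8.0, 6.0, 0.0 m³/s; ΣQ_DR = 63.00 m³/s.
V = ΣQ_DR · Δt = 63.00 × 7200 s = 4.536 × 10^5 m³.
Over A = 10.5 km², depth = V / A = 43.2 mm.

d ≈ 43.2 mm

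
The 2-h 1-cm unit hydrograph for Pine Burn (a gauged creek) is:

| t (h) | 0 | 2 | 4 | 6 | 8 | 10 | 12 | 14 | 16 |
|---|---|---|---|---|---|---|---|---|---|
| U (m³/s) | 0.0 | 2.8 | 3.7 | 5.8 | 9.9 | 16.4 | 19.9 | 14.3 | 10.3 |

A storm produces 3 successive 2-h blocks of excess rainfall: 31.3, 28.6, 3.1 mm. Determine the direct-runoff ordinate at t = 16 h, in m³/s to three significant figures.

Q ≈ 79.3 m³/s

By discrete convolution, Q_j = Σ (P_i / 10 mm) · U_{j−i}.
At t = 16 h (j=8): Q = (31.3/10)·10.3 + (28.6/10)·14.3 + (3.1/10)·19.9 = 79.3 m³/s.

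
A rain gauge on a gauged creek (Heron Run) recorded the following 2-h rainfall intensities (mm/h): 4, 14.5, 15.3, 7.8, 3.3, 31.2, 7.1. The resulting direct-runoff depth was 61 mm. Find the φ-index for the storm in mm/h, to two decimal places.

Only the 3 blocks with intensity above φ contribute runoff: 14.5, 15.3, 31.2 mm/h.
Σ(I−φ)·Δt = d  ⇒  (14.5+15.3+31.2 − 3φ)·2 = 61
φ = (61.00 − 61/2) / 3 = 10.17 mm/h.

φ ≈ 10.17 mm/h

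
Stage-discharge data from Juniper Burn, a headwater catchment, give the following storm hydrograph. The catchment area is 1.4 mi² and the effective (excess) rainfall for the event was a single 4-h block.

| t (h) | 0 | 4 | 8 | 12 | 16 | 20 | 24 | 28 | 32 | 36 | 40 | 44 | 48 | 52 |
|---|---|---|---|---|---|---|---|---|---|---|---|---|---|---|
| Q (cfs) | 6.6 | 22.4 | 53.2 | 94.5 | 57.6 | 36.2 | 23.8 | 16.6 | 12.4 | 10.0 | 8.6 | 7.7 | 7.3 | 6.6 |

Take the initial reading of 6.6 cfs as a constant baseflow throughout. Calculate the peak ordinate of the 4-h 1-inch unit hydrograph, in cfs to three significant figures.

U_p ≈ 73.2 cfs

Direct runoff: 0.0, 15.8, 46.6, 87.9, 51.0, 29.6, 17.2, 10.0, 5.8, 3.4, 2.0, 1.1, 0.7, 0.0 cfs; ΣQ_DR = 271.1 cfs, peak = 87.9 cfs.
Runoff depth d = ΣQ_DR·Δt / A = 271.1 × 14400 / (1.4 mi²) = 1.200 in.
The 1-inch UH is the DRH scaled by (1 in)/d, so U_p = 87.9 × 1/1.200 = 73.2 cfs.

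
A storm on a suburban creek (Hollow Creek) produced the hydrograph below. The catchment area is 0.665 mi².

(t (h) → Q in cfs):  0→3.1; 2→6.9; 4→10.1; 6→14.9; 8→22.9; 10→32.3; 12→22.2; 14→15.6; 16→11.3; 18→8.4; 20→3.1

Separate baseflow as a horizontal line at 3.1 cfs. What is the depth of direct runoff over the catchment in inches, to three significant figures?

Direct runoff: 0.0, 3.8, 7.0, 11.8, 19.8, 29.2, 19.1, 12.5, 8.2, 5.3, 0.0 cfs; ΣQ_DR = 116.7 cfs.
V = ΣQ_DR · Δt = 116.7 × 7200 s = 8.402 × 10^5 ft³.
Over A = 0.665 mi², depth = V / A = 0.544 in.

d ≈ 0.544 in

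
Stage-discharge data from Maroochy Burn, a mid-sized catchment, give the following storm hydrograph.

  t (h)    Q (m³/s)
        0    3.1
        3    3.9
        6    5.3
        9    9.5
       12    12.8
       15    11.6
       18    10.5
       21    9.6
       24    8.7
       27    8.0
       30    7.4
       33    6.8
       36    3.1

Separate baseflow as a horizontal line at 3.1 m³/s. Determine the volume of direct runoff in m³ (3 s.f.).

V ≈ 6.48 × 10^5 m³

Direct-runoff ordinates (Q − Q_b): 0.0, 0.8, 2.2, 6.4, 9.7, 8.5, 7.4, 6.5, 5.6, 4.9, 4.3, 3.7, 0.0 m³/s.
ΣQ_DR = 60.00 m³/s.
With Δt = 3 h = 10800 s, V = ΣQ_DR · Δt = 60.00 × 10800 = 6.48 × 10^5 m³.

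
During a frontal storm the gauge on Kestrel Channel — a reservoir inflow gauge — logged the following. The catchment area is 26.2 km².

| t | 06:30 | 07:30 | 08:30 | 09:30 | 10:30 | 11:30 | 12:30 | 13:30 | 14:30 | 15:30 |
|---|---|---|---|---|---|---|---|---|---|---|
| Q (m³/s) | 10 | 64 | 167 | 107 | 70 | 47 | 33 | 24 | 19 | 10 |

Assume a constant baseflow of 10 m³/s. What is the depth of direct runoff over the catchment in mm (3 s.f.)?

Direct runoff: 0.0, 54.0, 157.0, 97.0, 60.0, 37.0, 23.0, 14.0, 9.0, 0.0 m³/s; ΣQ_DR = 451.0 m³/s.
V = ΣQ_DR · Δt = 451.0 × 3600 s = 1.624 × 10^6 m³.
Over A = 26.2 km², depth = V / A = 62.0 mm.

d ≈ 62.0 mm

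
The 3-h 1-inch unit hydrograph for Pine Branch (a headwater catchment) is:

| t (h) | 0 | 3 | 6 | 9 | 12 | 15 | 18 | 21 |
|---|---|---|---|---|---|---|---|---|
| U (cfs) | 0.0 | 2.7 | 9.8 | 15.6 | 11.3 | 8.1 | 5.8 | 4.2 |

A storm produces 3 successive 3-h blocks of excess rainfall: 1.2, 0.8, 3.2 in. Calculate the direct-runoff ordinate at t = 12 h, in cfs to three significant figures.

By discrete convolution, Q_j = Σ (P_i / 1 in) · U_{j−i}.
At t = 12 h (j=4): Q = (1.2/1)·11.3 + (0.8/1)·15.6 + (3.2/1)·9.8 = 57.4 cfs.

Q ≈ 57.4 cfs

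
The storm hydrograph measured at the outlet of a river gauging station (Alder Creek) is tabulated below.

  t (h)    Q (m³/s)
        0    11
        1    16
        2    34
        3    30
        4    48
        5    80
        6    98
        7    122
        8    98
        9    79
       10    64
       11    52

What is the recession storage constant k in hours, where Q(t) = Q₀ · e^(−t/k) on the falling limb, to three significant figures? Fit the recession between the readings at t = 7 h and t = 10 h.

On the falling limb, Q drops from 122 to 64 m³/s between t = 7 h and t = 10 h (Δt = 3 h).
k = −Δt / ln(Q₂/Q₁) = −3 / ln(64/122) = 4.65 h.

k ≈ 4.65 h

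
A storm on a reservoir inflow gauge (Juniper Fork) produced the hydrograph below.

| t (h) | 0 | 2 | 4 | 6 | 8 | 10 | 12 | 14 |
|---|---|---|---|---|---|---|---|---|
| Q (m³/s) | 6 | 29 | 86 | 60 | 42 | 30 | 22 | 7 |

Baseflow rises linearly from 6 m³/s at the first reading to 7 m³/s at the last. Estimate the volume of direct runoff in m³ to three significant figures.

Direct-runoff ordinates (Q − Q_b): 0.00, 22.86, 79.71, 53.57, 35.43, 23.29, 15.14, 0.00 m³/s.
ΣQ_DR = 230.0 m³/s.
With Δt = 2 h = 7200 s, V = ΣQ_DR · Δt = 230.0 × 7200 = 1.66 × 10^6 m³.

V ≈ 1.66 × 10^6 m³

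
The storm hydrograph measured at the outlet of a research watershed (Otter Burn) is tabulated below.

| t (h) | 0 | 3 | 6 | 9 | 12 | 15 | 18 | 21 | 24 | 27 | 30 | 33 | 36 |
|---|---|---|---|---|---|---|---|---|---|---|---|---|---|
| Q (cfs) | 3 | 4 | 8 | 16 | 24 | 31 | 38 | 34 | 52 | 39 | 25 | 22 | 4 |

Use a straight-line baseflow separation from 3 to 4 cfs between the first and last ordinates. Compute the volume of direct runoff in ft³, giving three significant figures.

V ≈ 2.75 × 10^6 ft³

Direct-runoff ordinates (Q − Q_b): 0.00, 0.92, 4.83, 12.75, 20.67, 27.58, 34.50, 30.42, 48.33, 35.25, 21.17, 18.08, 0.00 cfs.
ΣQ_DR = 254.5 cfs.
With Δt = 3 h = 10800 s, V = ΣQ_DR · Δt = 254.5 × 10800 = 2.75 × 10^6 ft³.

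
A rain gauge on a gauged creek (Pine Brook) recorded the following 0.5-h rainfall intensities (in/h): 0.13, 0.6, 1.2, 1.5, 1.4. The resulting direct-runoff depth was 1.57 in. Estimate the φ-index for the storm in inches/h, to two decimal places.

φ ≈ 0.39 in/h

Only the 4 blocks with intensity above φ contribute runoff: 0.6, 1.2, 1.5, 1.4 in/h.
Σ(I−φ)·Δt = d  ⇒  (0.6+1.2+1.5+1.4 − 4φ)·0.5 = 1.57
φ = (4.700 − 1.57/0.5) / 4 = 0.39 in/h.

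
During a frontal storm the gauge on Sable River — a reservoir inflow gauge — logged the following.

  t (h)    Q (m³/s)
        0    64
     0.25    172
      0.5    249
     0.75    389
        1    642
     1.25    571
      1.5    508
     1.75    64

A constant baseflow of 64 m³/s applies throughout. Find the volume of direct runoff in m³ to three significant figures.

Direct-runoff ordinates (Q − Q_b): 0.0, 108.0, 185.0, 325.0, 578.0, 507.0, 444.0, 0.0 m³/s.
ΣQ_DR = 2147 m³/s.
With Δt = 0.25 h = 900 s, V = ΣQ_DR · Δt = 2147 × 900 = 1.93 × 10^6 m³.

V ≈ 1.93 × 10^6 m³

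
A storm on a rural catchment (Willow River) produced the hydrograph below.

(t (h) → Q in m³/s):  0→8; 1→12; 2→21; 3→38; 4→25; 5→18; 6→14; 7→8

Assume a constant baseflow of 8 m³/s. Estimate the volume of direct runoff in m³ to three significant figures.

V ≈ 2.88 × 10^5 m³

Direct-runoff ordinates (Q − Q_b): 0.0, 4.0, 13.0, 30.0, 17.0, 10.0, 6.0, 0.0 m³/s.
ΣQ_DR = 80.00 m³/s.
With Δt = 1 h = 3600 s, V = ΣQ_DR · Δt = 80.00 × 3600 = 2.88 × 10^5 m³.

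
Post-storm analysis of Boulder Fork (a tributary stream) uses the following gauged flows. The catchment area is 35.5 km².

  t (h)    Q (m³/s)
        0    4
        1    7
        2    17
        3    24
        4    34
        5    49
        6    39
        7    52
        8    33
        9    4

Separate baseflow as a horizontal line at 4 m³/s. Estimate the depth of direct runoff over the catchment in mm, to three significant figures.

Direct runoff: 0.0, 3.0, 13.0, 20.0, 30.0, 45.0, 35.0, 48.0, 29.0, 0.0 m³/s; ΣQ_DR = 223.0 m³/s.
V = ΣQ_DR · Δt = 223.0 × 3600 s = 8.028 × 10^5 m³.
Over A = 35.5 km², depth = V / A = 22.6 mm.

d ≈ 22.6 mm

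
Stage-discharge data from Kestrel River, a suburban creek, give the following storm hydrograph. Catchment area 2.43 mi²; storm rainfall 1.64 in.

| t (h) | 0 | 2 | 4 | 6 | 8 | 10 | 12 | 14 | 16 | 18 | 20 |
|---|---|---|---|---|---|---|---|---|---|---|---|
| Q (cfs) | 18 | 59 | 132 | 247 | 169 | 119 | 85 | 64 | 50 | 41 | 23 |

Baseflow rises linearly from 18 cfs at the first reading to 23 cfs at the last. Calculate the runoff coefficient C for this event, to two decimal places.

ΣQ_DR = 781.5 cfs; V = ΣQ_DR·Δt = 5.627 × 10^6 ft³.
Runoff depth d = V / A = 0.9967 in.
C = d / P = 0.9967 / 1.64 = 0.61.

C ≈ 0.61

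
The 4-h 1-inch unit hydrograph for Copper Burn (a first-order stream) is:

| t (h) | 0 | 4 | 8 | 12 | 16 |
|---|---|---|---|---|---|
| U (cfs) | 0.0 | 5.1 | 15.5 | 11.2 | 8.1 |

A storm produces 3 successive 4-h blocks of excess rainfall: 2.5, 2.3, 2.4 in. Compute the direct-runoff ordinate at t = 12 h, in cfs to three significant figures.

By discrete convolution, Q_j = Σ (P_i / 1 in) · U_{j−i}.
At t = 12 h (j=3): Q = (2.5/1)·11.2 + (2.3/1)·15.5 + (2.4/1)·5.1 = 75.9 cfs.

Q ≈ 75.9 cfs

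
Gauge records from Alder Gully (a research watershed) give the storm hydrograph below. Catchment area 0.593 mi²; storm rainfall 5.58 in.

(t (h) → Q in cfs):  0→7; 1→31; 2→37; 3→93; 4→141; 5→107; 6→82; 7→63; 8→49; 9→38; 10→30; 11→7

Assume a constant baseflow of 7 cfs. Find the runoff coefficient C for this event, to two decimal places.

C ≈ 0.28

ΣQ_DR = 601.0 cfs; V = ΣQ_DR·Δt = 2.164 × 10^6 ft³.
Runoff depth d = V / A = 1.570 in.
C = d / P = 1.570 / 5.58 = 0.28.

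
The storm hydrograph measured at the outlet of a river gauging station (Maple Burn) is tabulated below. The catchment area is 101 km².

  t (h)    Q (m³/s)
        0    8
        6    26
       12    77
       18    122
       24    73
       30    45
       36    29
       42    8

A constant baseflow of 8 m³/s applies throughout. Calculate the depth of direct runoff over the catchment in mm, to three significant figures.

d ≈ 69.3 mm

Direct runoff: 0.0, 18.0, 69.0, 114.0, 65.0, 37.0, 21.0, 0.0 m³/s; ΣQ_DR = 324.0 m³/s.
V = ΣQ_DR · Δt = 324.0 × 21600 s = 6.998 × 10^6 m³.
Over A = 101 km², depth = V / A = 69.3 mm.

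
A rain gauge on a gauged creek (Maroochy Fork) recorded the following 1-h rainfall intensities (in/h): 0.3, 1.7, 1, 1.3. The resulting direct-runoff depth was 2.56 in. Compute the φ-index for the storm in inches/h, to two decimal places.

Only the 3 blocks with intensity above φ contribute runoff: 1.7, 1, 1.3 in/h.
Σ(I−φ)·Δt = d  ⇒  (1.7+1+1.3 − 3φ)·1 = 2.56
φ = (4.000 − 2.56/1) / 3 = 0.48 in/h.

φ ≈ 0.48 in/h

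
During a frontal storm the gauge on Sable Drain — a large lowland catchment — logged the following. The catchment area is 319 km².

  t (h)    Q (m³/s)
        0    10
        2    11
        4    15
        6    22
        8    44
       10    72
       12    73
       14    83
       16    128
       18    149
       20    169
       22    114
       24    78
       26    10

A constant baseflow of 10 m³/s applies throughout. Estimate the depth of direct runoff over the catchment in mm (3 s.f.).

d ≈ 18.9 mm

Direct runoff: 0.0, 1.0, 5.0, 12.0, 34.0, 62.0, 63.0, 73.0, 118.0, 139.0, 159.0, 104.0, 68.0, 0.0 m³/s; ΣQ_DR = 838.0 m³/s.
V = ΣQ_DR · Δt = 838.0 × 7200 s = 6.034 × 10^6 m³.
Over A = 319 km², depth = V / A = 18.9 mm.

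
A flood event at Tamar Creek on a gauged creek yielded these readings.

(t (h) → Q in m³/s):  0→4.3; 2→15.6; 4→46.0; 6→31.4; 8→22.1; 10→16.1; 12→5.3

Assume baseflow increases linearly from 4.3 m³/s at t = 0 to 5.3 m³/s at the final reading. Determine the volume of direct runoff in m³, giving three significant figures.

V ≈ 7.72 × 10^5 m³

Direct-runoff ordinates (Q − Q_b): 0.00, 11.13, 41.37, 26.60, 17.13, 10.97, 0.00 m³/s.
ΣQ_DR = 107.2 m³/s.
With Δt = 2 h = 7200 s, V = ΣQ_DR · Δt = 107.2 × 7200 = 7.72 × 10^5 m³.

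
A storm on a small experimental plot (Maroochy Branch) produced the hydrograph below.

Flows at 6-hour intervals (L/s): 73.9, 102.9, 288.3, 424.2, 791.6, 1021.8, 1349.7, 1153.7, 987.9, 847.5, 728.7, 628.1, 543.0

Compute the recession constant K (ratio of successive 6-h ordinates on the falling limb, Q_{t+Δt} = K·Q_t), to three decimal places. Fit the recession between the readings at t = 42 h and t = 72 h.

K ≈ 0.860

Using the recession-limb readings at t = 42 h and t = 72 h: Q falls from 1153.7 to 543.0 L/s over 5 intervals.
K = (Q₂/Q₁)^(1/5) = (543.0/1153.7)^(1/5) = 0.860.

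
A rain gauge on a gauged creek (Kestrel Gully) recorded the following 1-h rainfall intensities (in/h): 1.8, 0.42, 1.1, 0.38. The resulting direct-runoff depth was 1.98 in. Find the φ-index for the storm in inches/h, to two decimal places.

Only the 2 blocks with intensity above φ contribute runoff: 1.8, 1.1 in/h.
Σ(I−φ)·Δt = d  ⇒  (1.8+1.1 − 2φ)·1 = 1.98
φ = (2.900 − 1.98/1) / 2 = 0.46 in/h.

φ ≈ 0.46 in/h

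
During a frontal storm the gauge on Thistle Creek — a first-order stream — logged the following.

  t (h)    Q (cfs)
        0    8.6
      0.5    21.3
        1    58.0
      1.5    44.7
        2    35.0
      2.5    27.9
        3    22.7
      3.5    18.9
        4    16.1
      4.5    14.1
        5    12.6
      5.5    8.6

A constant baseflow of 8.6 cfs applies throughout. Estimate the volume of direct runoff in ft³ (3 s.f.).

Direct-runoff ordinates (Q − Q_b): 0.0, 12.7, 49.4, 36.1, 26.4, 19.3, 14.1, 10.3, 7.5, 5.5, 4.0, 0.0 cfs.
ΣQ_DR = 185.3 cfs.
With Δt = 0.5 h = 1800 s, V = ΣQ_DR · Δt = 185.3 × 1800 = 3.34 × 10^5 ft³.

V ≈ 3.34 × 10^5 ft³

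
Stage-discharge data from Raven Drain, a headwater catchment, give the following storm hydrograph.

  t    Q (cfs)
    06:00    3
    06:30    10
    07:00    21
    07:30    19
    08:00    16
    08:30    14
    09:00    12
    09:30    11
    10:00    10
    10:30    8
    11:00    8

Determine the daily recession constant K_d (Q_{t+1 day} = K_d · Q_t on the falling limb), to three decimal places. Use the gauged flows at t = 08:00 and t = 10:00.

Between t = 08:00 and t = 10:00 the flow falls from 16 to 10 cfs over 4×0.5 h = 2 h.
Per-interval ratio K = (10/16)^(1/4) = 0.8891; K_d = K^(24/0.5) = 0.004.

K_d ≈ 0.004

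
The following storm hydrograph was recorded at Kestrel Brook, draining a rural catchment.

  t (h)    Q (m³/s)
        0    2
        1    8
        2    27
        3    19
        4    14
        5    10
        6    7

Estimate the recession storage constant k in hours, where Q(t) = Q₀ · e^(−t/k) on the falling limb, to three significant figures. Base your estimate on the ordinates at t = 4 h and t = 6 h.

k ≈ 2.89 h

On the falling limb, Q drops from 14 to 7 m³/s between t = 4 h and t = 6 h (Δt = 2 h).
k = −Δt / ln(Q₂/Q₁) = −2 / ln(7/14) = 2.89 h.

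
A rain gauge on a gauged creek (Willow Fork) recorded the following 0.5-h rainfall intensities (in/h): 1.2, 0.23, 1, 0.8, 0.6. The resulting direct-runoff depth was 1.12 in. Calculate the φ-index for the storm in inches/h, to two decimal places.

Only the 4 blocks with intensity above φ contribute runoff: 1.2, 1, 0.8, 0.6 in/h.
Σ(I−φ)·Δt = d  ⇒  (1.2+1+0.8+0.6 − 4φ)·0.5 = 1.12
φ = (3.600 − 1.12/0.5) / 4 = 0.34 in/h.

φ ≈ 0.34 in/h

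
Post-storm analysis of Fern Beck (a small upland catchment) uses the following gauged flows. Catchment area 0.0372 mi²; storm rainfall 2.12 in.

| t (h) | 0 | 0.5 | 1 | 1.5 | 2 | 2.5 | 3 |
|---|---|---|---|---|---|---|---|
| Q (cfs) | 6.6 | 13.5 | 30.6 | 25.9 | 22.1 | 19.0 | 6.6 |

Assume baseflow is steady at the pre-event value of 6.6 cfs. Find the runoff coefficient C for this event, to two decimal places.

C ≈ 0.77

ΣQ_DR = 78.10 cfs; V = ΣQ_DR·Δt = 1.406 × 10^5 ft³.
Runoff depth d = V / A = 1.627 in.
C = d / P = 1.627 / 2.12 = 0.77.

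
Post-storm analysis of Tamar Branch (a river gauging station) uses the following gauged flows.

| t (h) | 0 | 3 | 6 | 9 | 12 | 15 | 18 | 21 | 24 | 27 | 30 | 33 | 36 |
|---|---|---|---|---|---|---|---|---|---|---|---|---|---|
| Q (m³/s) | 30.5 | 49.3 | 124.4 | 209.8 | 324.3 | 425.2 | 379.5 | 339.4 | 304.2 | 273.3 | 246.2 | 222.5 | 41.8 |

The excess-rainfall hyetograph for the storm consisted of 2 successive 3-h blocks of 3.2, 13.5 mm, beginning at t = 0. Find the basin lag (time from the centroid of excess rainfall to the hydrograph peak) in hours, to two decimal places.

Centroid of excess rainfall: t_c = Σ P_i·t̄_i / ΣP_i = 3.9251 h (block centres at 1.5, 4.5 h).
Hydrograph peak occurs at t = 15 h, so basin lag t_L = 15 − 3.9251 = 11.07 h.

t_L ≈ 11.07 h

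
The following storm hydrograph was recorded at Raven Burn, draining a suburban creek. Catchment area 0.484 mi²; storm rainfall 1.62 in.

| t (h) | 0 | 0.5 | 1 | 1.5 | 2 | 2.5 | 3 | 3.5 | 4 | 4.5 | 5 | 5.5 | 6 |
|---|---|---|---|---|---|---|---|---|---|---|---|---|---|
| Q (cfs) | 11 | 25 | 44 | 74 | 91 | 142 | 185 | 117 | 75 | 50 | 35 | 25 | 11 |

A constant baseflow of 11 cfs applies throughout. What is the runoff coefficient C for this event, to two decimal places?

C ≈ 0.73

ΣQ_DR = 742.0 cfs; V = ΣQ_DR·Δt = 1.336 × 10^6 ft³.
Runoff depth d = V / A = 1.188 in.
C = d / P = 1.188 / 1.62 = 0.73.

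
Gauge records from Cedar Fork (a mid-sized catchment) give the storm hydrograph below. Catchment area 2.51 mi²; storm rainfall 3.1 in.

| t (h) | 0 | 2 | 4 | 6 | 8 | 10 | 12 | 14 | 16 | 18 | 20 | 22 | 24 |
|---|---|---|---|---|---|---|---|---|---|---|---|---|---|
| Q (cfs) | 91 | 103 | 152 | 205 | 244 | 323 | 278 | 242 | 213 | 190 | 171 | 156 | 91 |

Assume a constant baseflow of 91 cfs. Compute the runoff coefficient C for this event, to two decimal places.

C ≈ 0.51

ΣQ_DR = 1276 cfs; V = ΣQ_DR·Δt = 9.187 × 10^6 ft³.
Runoff depth d = V / A = 1.576 in.
C = d / P = 1.576 / 3.1 = 0.51.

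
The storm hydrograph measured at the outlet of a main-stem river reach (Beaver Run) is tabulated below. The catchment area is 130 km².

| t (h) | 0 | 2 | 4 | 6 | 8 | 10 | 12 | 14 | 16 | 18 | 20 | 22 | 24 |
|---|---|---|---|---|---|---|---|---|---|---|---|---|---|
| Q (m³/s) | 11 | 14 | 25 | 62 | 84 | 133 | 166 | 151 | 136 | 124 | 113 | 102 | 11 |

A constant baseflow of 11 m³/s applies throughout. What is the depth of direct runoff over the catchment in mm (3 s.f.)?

Direct runoff: 0.0, 3.0, 14.0, 51.0, 73.0, 122.0, 155.0, 140.0, 125.0, 113.0, 102.0, 91.0, 0.0 m³/s; ΣQ_DR = 989.0 m³/s.
V = ΣQ_DR · Δt = 989.0 × 7200 s = 7.121 × 10^6 m³.
Over A = 130 km², depth = V / A = 54.8 mm.

d ≈ 54.8 mm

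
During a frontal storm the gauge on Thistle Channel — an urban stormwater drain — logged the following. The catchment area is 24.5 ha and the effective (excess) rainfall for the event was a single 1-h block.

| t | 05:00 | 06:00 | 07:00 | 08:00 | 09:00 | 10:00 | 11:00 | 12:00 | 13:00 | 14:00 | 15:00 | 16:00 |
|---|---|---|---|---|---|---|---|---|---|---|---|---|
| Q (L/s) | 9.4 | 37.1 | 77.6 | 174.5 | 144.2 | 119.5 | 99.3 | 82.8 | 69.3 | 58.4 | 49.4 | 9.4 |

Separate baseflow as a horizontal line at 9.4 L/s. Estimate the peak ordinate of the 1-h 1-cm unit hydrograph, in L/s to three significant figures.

Direct runoff: 0.0, 27.7, 68.2, 165.1, 134.8, 110.1, 89.9, 73.4, 59.9, 49.0, 40.0, 0.0 L/s; ΣQ_DR = 818.1 L/s, peak = 165.1 L/s.
Runoff depth d = ΣQ_DR·Δt / A = 818.1 × 3600 / (24.5 ha) = 12.02 mm.
The 1-cm UH is the DRH scaled by (10 mm)/d, so U_p = 165.1 × 10/12.02 = 137 L/s.

U_p ≈ 137 L/s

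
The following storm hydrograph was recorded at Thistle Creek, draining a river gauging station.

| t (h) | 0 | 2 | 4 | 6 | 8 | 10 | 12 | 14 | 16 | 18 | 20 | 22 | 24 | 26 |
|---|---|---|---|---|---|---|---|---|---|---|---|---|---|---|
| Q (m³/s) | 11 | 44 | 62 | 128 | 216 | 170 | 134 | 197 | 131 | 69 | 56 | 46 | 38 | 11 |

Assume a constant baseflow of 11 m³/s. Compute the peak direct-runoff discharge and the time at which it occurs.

Subtracting baseflow gives direct-runoff ordinates: 0.0, 33.0, 51.0, 117.0, 205.0, 159.0, 123.0, 186.0, 120.0, 58.0, 45.0, 35.0, 27.0, 0.0 m³/s.
The maximum is 205.0 m³/s, occurring at the reading for t = 8 h.

Q_p = 205.0 m³/s at t = 8 h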